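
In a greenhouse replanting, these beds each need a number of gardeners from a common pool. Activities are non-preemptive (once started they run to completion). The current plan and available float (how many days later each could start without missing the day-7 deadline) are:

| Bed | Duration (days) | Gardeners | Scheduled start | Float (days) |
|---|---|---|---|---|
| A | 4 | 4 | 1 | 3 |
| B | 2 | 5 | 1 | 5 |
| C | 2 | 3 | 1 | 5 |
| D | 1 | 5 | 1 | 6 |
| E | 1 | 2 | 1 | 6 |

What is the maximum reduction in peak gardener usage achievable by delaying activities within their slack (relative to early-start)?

Early-start peak: d1:19  d2:12  d3:4  d4:4  d5:0  d6:0  d7:0 ⇒ 19.
Leveled (A@1, B@5, C@1, D@7, E@3): d1:7  d2:7  d3:6  d4:4  d5:5  d6:5  d7:5 ⇒ 7.
Reduction 19 − 7 = 12.

12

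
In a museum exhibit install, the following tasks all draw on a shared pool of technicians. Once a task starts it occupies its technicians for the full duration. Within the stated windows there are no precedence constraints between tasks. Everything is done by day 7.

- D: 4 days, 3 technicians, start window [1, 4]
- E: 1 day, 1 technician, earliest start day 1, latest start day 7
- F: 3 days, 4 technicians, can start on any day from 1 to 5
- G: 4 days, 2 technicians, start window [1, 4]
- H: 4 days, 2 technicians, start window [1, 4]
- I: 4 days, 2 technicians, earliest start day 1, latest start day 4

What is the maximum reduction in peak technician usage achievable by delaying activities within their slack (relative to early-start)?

5

Early-start peak: d1:14  d2:13  d3:13  d4:9  d5:0  d6:0  d7:0 ⇒ 14.
Leveled (D@1, E@1, F@1, G@2, H@4, I@4): d1:8  d2:9  d3:9  d4:9  d5:6  d6:4  d7:4 ⇒ 9.
Reduction 14 − 9 = 5.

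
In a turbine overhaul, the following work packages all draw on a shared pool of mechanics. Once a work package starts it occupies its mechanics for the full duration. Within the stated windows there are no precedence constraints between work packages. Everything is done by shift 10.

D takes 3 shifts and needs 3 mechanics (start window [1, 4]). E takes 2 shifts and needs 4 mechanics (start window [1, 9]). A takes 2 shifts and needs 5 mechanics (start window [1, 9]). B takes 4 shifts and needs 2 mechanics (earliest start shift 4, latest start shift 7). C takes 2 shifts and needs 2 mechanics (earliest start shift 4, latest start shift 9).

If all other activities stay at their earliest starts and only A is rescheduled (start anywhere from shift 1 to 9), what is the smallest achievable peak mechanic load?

7

A@1: s1:12  s2:12  s3:3  s4:4  s5:4  s6:2  s7:2  s8:0  s9:0  s10:0 → peak 12
A@2: s1:7  s2:12  s3:8  s4:4  s5:4  s6:2  s7:2  s8:0  s9:0  s10:0 → peak 12
A@3: s1:7  s2:7  s3:8  s4:9  s5:4  s6:2  s7:2  s8:0  s9:0  s10:0 → peak 9
A@4: s1:7  s2:7  s3:3  s4:9  s5:9  s6:2  s7:2  s8:0  s9:0  s10:0 → peak 9
A@5: s1:7  s2:7  s3:3  s4:4  s5:9  s6:7  s7:2  s8:0  s9:0  s10:0 → peak 9
A@6: s1:7  s2:7  s3:3  s4:4  s5:4  s6:7  s7:7  s8:0  s9:0  s10:0 → peak 7
A@7: s1:7  s2:7  s3:3  s4:4  s5:4  s6:2  s7:7  s8:5  s9:0  s10:0 → peak 7
A@8: s1:7  s2:7  s3:3  s4:4  s5:4  s6:2  s7:2  s8:5  s9:5  s10:0 → peak 7
A@9: s1:7  s2:7  s3:3  s4:4  s5:4  s6:2  s7:2  s8:0  s9:5  s10:5 → peak 7
Best is A@6, peak 7.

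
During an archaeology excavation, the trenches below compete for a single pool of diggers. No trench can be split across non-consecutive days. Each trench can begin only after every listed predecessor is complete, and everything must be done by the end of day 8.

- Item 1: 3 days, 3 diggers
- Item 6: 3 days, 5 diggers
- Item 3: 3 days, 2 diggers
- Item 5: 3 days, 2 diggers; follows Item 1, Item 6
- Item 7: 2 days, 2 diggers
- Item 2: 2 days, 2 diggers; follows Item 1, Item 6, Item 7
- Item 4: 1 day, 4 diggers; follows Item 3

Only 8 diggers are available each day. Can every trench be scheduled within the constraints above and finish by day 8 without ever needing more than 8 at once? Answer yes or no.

yes

Schedule Item 1@1, Item 6@1, Item 3@4, Item 5@4, Item 7@4, Item 2@6, Item 4@7: d1:8  d2:8  d3:8  d4:6  d5:6  d6:6  d7:6  d8:0 — peak 8 ≤ 8.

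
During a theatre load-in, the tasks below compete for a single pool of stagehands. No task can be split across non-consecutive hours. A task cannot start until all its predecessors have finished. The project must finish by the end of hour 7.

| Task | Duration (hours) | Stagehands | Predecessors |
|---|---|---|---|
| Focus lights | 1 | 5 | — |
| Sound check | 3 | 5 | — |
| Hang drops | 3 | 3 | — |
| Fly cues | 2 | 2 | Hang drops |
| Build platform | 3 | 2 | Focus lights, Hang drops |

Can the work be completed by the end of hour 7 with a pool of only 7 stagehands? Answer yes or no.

no

The minimum achievable peak is 8; 7 < 8, so no feasible schedule stays within the cap.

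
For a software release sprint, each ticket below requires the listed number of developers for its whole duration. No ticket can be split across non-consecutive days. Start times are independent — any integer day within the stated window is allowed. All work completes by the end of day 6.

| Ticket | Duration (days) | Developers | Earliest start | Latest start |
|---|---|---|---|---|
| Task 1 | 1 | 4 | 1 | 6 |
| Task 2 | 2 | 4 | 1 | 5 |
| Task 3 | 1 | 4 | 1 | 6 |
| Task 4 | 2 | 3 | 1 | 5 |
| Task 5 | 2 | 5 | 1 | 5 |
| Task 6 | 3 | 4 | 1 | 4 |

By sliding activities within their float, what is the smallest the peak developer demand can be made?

Early-start (Task 1@1, Task 2@1, Task 3@1, Task 4@1, Task 5@1, Task 6@1) gives peak 24: d1:24  d2:16  d3:4  d4:0  d5:0  d6:0.
Shift Task 3→3, Task 4→4, Task 5→5, Task 6→2.
Schedule Task 1@1, Task 2@1, Task 3@3, Task 4@4, Task 5@5, Task 6@2: d1:8  d2:8  d3:8  d4:7  d5:8  d6:5 — peak 8.
Total developer-days = 44 over 6 days ⇒ peak ≥ ⌈44/6⌉ = 8, so 8 is optimal.

8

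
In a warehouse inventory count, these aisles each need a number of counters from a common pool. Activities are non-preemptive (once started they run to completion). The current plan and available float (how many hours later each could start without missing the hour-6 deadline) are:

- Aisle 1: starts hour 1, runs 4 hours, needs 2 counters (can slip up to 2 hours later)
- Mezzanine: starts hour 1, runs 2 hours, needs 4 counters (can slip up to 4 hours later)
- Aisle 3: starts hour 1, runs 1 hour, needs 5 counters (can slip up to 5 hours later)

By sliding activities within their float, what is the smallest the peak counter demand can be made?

Early-start (Aisle 1@1, Mezzanine@1, Aisle 3@1) gives peak 11: h1:11  h2:6  h3:2  h4:2  h5:0  h6:0.
Shift Aisle 3→5.
Schedule Aisle 1@1, Mezzanine@1, Aisle 3@5: h1:6  h2:6  h3:2  h4:2  h5:5  h6:0 — peak 6.

6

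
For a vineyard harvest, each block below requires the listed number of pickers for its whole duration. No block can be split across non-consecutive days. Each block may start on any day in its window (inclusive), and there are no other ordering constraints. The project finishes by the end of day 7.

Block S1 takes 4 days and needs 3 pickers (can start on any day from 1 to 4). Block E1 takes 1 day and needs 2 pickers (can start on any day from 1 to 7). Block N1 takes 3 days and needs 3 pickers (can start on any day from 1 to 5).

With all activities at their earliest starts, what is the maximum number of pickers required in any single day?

8

Early-start schedule: Block S1@1, Block E1@1, Block N1@1.
Load per day: day 1: 8, day 2: 6, day 3: 6, day 4: 3, day 5: 0, day 6: 0, day 7: 0.
Peak is 8.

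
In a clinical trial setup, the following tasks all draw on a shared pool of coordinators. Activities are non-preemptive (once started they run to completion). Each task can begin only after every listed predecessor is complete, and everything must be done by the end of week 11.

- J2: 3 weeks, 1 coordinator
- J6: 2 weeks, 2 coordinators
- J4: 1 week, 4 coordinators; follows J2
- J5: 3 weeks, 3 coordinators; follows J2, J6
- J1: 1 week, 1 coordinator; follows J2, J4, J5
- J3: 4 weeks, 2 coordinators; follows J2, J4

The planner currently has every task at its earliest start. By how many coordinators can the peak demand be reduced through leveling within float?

3

Early-start peak: w1:3  w2:3  w3:1  w4:7  w5:5  w6:5  w7:3  w8:2  w9:0  w10:0  w11:0 ⇒ 7.
Leveled (J2@1, J6@1, J4@4, J5@5, J1@8, J3@8): w1:3  w2:3  w3:1  w4:4  w5:3  w6:3  w7:3  w8:3  w9:2  w10:2  w11:2 ⇒ 4.
Reduction 7 − 4 = 3.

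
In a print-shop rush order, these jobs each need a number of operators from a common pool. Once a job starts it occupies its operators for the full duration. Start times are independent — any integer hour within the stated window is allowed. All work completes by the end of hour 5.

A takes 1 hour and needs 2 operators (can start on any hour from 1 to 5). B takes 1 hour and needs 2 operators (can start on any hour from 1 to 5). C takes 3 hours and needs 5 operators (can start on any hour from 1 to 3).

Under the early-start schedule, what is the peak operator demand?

9

Early-start schedule: A@1, B@1, C@1.
Load per hour: hour 1: 9, hour 2: 5, hour 3: 5, hour 4: 0, hour 5: 0.
Peak is 9.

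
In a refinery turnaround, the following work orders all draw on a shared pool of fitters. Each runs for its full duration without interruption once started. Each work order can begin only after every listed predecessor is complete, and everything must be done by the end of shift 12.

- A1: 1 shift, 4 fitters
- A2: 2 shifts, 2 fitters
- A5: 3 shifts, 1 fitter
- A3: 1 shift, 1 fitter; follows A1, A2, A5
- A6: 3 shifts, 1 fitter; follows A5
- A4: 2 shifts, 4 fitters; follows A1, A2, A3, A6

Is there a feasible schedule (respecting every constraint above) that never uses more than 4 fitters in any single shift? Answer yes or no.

Schedule A1@1, A2@2, A5@2, A3@5, A6@5, A4@8: s1:4  s2:3  s3:3  s4:1  s5:2  s6:1  s7:1  s8:4  s9:4  s10:0  s11:0  s12:0 — peak 4 ≤ 4.

yes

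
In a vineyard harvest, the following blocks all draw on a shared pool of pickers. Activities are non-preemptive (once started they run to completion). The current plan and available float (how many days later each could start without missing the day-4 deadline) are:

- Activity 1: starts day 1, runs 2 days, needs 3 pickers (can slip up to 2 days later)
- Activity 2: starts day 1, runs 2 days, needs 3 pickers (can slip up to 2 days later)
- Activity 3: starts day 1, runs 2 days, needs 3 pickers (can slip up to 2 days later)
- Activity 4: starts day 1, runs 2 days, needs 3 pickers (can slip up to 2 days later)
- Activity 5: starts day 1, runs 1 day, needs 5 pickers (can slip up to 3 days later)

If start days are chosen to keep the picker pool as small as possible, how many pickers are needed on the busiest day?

Early-start (Activity 1@1, Activity 2@1, Activity 3@1, Activity 4@1, Activity 5@1) gives peak 17: d1:17  d2:12  d3:0  d4:0.
Shift Activity 4→3, Activity 5→3.
Schedule Activity 1@1, Activity 2@1, Activity 3@1, Activity 4@3, Activity 5@3: d1:9  d2:9  d3:8  d4:3 — peak 9.

9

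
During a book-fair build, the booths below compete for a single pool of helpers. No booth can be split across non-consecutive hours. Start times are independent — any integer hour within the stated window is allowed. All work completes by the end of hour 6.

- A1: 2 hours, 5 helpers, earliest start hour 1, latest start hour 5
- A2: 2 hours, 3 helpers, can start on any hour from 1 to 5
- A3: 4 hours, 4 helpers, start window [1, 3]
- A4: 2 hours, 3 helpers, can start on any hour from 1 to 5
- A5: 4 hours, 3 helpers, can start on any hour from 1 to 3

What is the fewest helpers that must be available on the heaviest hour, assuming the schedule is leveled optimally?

9

Early-start (A1@1, A2@1, A3@1, A4@1, A5@1) gives peak 18: h1:18  h2:18  h3:7  h4:7  h5:0  h6:0.
Shift A2→5, A4→5, A5→3.
Schedule A1@1, A2@5, A3@1, A4@5, A5@3: h1:9  h2:9  h3:7  h4:7  h5:9  h6:9 — peak 9.
Total helper-hours = 50 over 6 hours ⇒ peak ≥ ⌈50/6⌉ = 9, so 9 is optimal.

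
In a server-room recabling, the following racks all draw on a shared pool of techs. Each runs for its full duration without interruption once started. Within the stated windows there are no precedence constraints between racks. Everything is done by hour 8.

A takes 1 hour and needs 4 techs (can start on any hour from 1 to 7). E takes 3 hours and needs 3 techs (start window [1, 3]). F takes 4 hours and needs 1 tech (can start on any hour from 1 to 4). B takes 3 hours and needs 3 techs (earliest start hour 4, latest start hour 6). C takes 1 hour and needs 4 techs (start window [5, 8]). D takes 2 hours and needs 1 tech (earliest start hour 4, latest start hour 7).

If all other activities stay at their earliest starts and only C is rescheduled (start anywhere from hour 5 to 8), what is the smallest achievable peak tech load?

8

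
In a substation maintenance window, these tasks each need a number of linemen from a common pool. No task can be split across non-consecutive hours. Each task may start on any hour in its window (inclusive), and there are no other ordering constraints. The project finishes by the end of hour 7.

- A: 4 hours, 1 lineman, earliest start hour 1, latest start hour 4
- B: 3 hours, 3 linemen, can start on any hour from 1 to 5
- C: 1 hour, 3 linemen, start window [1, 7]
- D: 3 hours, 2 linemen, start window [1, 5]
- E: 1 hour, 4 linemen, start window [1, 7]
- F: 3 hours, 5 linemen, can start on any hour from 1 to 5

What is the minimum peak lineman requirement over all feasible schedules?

7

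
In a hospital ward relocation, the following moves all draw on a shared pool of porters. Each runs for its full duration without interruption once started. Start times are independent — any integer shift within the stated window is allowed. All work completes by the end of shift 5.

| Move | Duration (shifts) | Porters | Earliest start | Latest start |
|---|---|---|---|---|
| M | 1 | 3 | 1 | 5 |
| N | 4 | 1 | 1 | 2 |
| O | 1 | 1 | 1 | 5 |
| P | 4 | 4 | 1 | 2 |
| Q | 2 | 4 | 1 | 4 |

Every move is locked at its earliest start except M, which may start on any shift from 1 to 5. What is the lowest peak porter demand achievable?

10

M@1: s1:13  s2:9  s3:5  s4:5  s5:0 → peak 13
M@2: s1:10  s2:12  s3:5  s4:5  s5:0 → peak 12
M@3: s1:10  s2:9  s3:8  s4:5  s5:0 → peak 10
M@4: s1:10  s2:9  s3:5  s4:8  s5:0 → peak 10
M@5: s1:10  s2:9  s3:5  s4:5  s5:3 → peak 10
Best is M@3, peak 10.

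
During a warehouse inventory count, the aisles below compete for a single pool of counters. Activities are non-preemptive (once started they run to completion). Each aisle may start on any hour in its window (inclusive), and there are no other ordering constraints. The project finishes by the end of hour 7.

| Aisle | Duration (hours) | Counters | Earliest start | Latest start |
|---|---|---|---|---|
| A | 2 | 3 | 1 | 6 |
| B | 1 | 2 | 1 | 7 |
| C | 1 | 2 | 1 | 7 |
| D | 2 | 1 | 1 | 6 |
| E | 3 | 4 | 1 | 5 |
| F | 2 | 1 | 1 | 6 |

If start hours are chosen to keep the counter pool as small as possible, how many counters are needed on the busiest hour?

Early-start (A@1, B@1, C@1, D@1, E@1, F@1) gives peak 13: h1:13  h2:9  h3:4  h4:0  h5:0  h6:0  h7:0.
Shift B→3, C→4, E→5, F→3.
Schedule A@1, B@3, C@4, D@1, E@5, F@3: h1:4  h2:4  h3:3  h4:3  h5:4  h6:4  h7:4 — peak 4.
Total counter-hours = 26 over 7 hours ⇒ peak ≥ ⌈26/7⌉ = 4, so 4 is optimal.

4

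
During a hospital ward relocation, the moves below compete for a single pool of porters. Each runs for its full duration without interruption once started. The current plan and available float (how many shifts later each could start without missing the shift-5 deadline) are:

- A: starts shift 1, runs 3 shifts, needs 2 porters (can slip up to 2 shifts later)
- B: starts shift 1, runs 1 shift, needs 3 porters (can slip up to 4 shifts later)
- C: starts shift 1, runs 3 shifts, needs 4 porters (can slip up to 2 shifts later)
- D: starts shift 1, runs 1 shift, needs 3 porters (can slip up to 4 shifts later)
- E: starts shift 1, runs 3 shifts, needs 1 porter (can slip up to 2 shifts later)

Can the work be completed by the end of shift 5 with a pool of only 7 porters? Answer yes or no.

yes

Schedule A@1, B@1, C@2, D@4, E@1: s1:6  s2:7  s3:7  s4:7  s5:0 — peak 7 ≤ 7.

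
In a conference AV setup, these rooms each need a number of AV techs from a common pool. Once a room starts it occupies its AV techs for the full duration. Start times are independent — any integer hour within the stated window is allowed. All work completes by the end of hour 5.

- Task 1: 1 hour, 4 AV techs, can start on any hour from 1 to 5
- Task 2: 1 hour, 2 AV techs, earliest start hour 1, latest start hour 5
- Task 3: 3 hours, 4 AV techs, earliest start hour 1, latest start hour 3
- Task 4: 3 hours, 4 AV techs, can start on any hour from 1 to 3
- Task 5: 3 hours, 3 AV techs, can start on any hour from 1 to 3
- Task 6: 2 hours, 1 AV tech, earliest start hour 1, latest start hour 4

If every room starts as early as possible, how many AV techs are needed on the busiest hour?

18

Early-start schedule: Task 1@1, Task 2@1, Task 3@1, Task 4@1, Task 5@1, Task 6@1.
Load per hour: hour 1: 18, hour 2: 12, hour 3: 11, hour 4: 0, hour 5: 0.
Peak is 18.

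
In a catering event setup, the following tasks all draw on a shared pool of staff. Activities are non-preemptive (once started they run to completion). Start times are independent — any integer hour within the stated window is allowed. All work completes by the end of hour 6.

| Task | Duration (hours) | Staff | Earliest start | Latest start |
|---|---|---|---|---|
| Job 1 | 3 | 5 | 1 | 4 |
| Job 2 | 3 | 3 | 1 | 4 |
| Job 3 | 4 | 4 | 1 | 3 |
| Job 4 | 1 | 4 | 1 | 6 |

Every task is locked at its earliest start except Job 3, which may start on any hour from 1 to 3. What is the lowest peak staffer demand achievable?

Job 3@1: h1:16  h2:12  h3:12  h4:4  h5:0  h6:0 → peak 16
Job 3@2: h1:12  h2:12  h3:12  h4:4  h5:4  h6:0 → peak 12
Job 3@3: h1:12  h2:8  h3:12  h4:4  h5:4  h6:4 → peak 12
Best is Job 3@2, peak 12.

12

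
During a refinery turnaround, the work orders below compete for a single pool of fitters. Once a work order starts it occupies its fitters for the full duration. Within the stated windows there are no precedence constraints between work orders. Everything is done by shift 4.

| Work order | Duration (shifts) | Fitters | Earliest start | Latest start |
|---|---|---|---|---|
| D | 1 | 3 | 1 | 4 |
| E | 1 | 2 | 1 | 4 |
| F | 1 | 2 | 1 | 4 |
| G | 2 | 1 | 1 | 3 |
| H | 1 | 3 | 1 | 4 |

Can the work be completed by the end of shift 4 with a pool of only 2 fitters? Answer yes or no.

no

Total fitter-shifts = 12; over 4 shifts the average is 12/4 > 2, so some shift must exceed 2.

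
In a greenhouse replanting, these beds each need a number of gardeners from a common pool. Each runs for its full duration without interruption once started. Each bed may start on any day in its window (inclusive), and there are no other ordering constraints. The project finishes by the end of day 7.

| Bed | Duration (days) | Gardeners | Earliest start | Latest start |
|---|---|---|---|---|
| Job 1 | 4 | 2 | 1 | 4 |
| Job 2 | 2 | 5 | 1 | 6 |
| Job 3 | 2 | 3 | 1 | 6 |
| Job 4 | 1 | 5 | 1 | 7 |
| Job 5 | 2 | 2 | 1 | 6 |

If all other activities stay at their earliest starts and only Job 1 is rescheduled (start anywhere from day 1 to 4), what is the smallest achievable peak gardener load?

15

Job 1@1: d1:17  d2:12  d3:2  d4:2  d5:0  d6:0  d7:0 → peak 17
Job 1@2: d1:15  d2:12  d3:2  d4:2  d5:2  d6:0  d7:0 → peak 15
Job 1@3: d1:15  d2:10  d3:2  d4:2  d5:2  d6:2  d7:0 → peak 15
Job 1@4: d1:15  d2:10  d3:0  d4:2  d5:2  d6:2  d7:2 → peak 15
Best is Job 1@2, peak 15.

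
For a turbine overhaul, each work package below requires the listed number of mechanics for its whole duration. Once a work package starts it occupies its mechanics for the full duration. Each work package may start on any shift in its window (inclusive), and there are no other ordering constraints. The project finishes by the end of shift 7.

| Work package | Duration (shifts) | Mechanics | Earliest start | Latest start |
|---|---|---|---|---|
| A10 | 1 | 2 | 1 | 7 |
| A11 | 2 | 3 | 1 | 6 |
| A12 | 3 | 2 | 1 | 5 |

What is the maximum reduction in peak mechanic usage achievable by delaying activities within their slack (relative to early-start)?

4

Early-start peak: s1:7  s2:5  s3:2  s4:0  s5:0  s6:0  s7:0 ⇒ 7.
Leveled (A10@1, A11@2, A12@4): s1:2  s2:3  s3:3  s4:2  s5:2  s6:2  s7:0 ⇒ 3.
Reduction 7 − 3 = 4.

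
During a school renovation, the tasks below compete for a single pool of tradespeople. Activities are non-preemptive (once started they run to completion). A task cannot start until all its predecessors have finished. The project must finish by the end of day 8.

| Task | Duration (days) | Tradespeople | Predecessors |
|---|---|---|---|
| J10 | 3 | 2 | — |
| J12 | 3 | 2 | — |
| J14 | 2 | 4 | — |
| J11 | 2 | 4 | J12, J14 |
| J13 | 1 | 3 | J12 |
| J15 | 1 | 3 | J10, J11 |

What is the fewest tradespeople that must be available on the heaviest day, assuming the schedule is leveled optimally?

Early-start (J10@1, J12@1, J14@1, J11@4, J13@4, J15@6) gives peak 8: d1:8  d2:8  d3:4  d4:7  d5:4  d6:3  d7:0  d8:0.
Shift J14→4, J11→6, J13→8, J15→8.
Schedule J10@1, J12@1, J14@4, J11@6, J13@8, J15@8: d1:4  d2:4  d3:4  d4:4  d5:4  d6:4  d7:4  d8:6 — peak 6.

6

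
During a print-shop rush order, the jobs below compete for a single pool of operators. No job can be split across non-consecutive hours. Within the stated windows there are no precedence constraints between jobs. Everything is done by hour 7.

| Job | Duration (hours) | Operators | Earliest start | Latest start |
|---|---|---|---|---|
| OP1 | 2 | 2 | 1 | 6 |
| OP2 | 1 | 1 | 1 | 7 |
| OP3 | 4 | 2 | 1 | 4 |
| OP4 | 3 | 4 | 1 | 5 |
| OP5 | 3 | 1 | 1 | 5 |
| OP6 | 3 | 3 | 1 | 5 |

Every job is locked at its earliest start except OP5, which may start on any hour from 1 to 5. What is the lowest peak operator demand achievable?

OP5@1: h1:13  h2:12  h3:10  h4:2  h5:0  h6:0  h7:0 → peak 13
OP5@2: h1:12  h2:12  h3:10  h4:3  h5:0  h6:0  h7:0 → peak 12
OP5@3: h1:12  h2:11  h3:10  h4:3  h5:1  h6:0  h7:0 → peak 12
OP5@4: h1:12  h2:11  h3:9  h4:3  h5:1  h6:1  h7:0 → peak 12
OP5@5: h1:12  h2:11  h3:9  h4:2  h5:1  h6:1  h7:1 → peak 12
Best is OP5@2, peak 12.

12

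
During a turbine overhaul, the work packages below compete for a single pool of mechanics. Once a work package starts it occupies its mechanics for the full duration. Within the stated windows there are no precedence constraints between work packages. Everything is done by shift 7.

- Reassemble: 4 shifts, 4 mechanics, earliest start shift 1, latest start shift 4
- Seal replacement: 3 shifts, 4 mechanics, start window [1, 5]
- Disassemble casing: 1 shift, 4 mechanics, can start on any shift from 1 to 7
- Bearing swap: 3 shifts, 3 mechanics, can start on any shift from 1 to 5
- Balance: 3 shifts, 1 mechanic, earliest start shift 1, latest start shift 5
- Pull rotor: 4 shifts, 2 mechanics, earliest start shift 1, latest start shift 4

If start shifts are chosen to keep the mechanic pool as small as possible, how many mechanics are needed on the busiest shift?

Early-start (Reassemble@1, Seal replacement@1, Disassemble casing@1, Bearing swap@1, Balance@1, Pull rotor@1) gives peak 18: s1:18  s2:14  s3:14  s4:6  s5:0  s6:0  s7:0.
Shift Disassemble casing→5, Bearing swap→4, Pull rotor→4.
Schedule Reassemble@1, Seal replacement@1, Disassemble casing@5, Bearing swap@4, Balance@1, Pull rotor@4: s1:9  s2:9  s3:9  s4:9  s5:9  s6:5  s7:2 — peak 9.

9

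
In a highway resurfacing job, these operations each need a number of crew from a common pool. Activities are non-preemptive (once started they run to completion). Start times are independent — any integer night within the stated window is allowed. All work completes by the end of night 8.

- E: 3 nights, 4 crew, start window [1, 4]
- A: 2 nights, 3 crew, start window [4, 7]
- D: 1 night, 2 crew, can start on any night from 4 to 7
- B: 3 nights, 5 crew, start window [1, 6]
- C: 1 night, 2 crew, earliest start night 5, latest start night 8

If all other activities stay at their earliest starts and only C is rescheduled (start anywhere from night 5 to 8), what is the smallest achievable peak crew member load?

C@5: n1:9  n2:9  n3:9  n4:5  n5:5  n6:0  n7:0  n8:0 → peak 9
C@6: n1:9  n2:9  n3:9  n4:5  n5:3  n6:2  n7:0  n8:0 → peak 9
C@7: n1:9  n2:9  n3:9  n4:5  n5:3  n6:0  n7:2  n8:0 → peak 9
C@8: n1:9  n2:9  n3:9  n4:5  n5:3  n6:0  n7:0  n8:2 → peak 9
Best is C@5, peak 9.

9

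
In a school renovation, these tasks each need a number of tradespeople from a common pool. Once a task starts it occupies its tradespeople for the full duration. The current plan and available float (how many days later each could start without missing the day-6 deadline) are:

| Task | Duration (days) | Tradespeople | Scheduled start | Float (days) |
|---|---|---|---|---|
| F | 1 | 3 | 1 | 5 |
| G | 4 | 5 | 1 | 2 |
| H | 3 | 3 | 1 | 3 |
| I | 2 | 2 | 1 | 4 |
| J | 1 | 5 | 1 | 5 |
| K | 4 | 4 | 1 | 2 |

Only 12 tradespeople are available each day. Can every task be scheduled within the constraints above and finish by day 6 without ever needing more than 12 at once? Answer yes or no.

yes

Schedule F@1, G@1, H@1, I@4, J@5, K@2: d1:11  d2:12  d3:12  d4:11  d5:11  d6:0 — peak 12 ≤ 12.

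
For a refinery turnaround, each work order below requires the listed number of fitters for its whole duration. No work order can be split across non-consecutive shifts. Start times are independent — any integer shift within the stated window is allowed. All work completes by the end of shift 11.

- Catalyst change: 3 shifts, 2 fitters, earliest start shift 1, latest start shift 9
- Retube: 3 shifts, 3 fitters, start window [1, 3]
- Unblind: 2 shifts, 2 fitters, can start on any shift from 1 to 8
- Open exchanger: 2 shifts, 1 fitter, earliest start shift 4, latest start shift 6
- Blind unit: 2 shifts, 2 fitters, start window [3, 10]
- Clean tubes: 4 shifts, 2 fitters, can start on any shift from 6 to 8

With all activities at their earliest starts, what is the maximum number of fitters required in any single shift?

7

Early-start schedule: Catalyst change@1, Retube@1, Unblind@1, Open exchanger@4, Blind unit@3, Clean tubes@6.
Load per shift: shift 1: 7, shift 2: 7, shift 3: 7, shift 4: 3, shift 5: 1, shift 6: 2, shift 7: 2, shift 8: 2, shift 9: 2, shift 10: 0, shift 11: 0.
Peak is 7.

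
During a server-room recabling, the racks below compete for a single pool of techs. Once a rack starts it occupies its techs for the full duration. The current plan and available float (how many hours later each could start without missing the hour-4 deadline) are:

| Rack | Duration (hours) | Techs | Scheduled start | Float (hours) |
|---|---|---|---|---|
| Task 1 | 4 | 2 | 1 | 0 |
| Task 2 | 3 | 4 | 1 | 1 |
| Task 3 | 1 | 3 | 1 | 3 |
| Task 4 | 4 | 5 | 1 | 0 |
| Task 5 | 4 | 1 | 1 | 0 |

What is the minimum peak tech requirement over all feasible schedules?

Early-start (Task 1@1, Task 2@1, Task 3@1, Task 4@1, Task 5@1) gives peak 15: h1:15  h2:12  h3:12  h4:8.
Shift Task 3→4.
Schedule Task 1@1, Task 2@1, Task 3@4, Task 4@1, Task 5@1: h1:12  h2:12  h3:12  h4:11 — peak 12.
Total tech-hours = 47 over 4 hours ⇒ peak ≥ ⌈47/4⌉ = 12, so 12 is optimal.

12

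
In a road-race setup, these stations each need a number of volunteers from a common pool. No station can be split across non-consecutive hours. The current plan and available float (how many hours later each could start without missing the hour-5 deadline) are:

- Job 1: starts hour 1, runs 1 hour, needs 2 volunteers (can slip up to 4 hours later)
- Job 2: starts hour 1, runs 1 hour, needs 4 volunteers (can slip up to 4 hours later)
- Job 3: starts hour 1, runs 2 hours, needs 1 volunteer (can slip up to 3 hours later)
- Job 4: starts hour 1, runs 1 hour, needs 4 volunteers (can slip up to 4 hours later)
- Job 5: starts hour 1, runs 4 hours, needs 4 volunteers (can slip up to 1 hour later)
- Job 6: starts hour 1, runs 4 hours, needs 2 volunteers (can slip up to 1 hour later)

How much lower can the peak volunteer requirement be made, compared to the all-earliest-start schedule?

Early-start peak: h1:17  h2:7  h3:6  h4:6  h5:0 ⇒ 17.
Leveled (Job 1@1, Job 2@1, Job 3@2, Job 4@5, Job 5@2, Job 6@1): h1:8  h2:7  h3:7  h4:6  h5:8 ⇒ 8.
Reduction 17 − 8 = 9.

9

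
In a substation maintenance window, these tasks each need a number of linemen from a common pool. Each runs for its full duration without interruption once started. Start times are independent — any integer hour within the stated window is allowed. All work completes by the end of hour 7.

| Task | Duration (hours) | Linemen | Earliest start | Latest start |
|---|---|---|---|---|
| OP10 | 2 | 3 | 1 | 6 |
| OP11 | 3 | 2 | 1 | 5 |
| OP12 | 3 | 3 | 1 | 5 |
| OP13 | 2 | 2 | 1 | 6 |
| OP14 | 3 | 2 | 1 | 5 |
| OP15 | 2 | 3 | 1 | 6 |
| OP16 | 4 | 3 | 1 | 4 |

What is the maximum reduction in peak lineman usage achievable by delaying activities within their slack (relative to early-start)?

Early-start peak: h1:18  h2:18  h3:10  h4:3  h5:0  h6:0  h7:0 ⇒ 18.
Leveled (OP10@1, OP11@1, OP12@1, OP13@3, OP14@4, OP15@5, OP16@4): h1:8  h2:8  h3:7  h4:7  h5:8  h6:8  h7:3 ⇒ 8.
Reduction 18 − 8 = 10.

10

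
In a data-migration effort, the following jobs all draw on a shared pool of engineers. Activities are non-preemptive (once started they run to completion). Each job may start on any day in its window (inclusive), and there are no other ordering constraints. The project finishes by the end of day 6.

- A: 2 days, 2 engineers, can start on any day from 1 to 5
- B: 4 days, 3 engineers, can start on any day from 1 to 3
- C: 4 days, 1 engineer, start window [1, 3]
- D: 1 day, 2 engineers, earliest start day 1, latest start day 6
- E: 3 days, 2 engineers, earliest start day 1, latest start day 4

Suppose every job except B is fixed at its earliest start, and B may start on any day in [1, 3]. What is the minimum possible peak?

B@1: d1:10  d2:8  d3:6  d4:4  d5:0  d6:0 → peak 10
B@2: d1:7  d2:8  d3:6  d4:4  d5:3  d6:0 → peak 8
B@3: d1:7  d2:5  d3:6  d4:4  d5:3  d6:3 → peak 7
Best is B@3, peak 7.

7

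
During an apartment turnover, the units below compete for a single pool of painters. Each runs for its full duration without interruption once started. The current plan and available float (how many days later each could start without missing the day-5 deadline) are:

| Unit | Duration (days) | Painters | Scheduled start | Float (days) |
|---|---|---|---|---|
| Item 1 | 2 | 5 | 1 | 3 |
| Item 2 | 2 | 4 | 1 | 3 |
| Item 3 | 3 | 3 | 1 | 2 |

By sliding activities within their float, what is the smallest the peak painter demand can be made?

Early-start (Item 1@1, Item 2@1, Item 3@1) gives peak 12: d1:12  d2:12  d3:3  d4:0  d5:0.
Shift Item 2→3, Item 3→3.
Schedule Item 1@1, Item 2@3, Item 3@3: d1:5  d2:5  d3:7  d4:7  d5:3 — peak 7.

7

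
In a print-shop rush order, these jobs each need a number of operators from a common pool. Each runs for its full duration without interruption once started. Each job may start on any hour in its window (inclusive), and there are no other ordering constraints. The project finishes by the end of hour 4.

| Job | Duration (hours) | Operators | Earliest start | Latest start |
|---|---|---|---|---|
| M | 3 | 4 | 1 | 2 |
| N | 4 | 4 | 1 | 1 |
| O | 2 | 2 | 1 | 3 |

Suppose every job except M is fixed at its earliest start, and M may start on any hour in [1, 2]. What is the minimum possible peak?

10

M@1: h1:10  h2:10  h3:8  h4:4 → peak 10
M@2: h1:6  h2:10  h3:8  h4:8 → peak 10
Best is M@1, peak 10.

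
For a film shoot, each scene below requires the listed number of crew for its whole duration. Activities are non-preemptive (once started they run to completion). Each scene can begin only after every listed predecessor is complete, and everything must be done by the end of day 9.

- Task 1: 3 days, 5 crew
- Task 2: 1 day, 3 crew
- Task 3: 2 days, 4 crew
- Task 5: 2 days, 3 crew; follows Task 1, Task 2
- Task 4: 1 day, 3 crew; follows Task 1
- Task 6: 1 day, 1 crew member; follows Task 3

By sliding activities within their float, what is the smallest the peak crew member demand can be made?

Early-start (Task 1@1, Task 2@1, Task 3@1, Task 5@4, Task 4@4, Task 6@3) gives peak 12: d1:12  d2:9  d3:6  d4:6  d5:3  d6:0  d7:0  d8:0  d9:0.
Shift Task 2→4, Task 3→5, Task 5→7, Task 4→9, Task 6→7.
Schedule Task 1@1, Task 2@4, Task 3@5, Task 5@7, Task 4@9, Task 6@7: d1:5  d2:5  d3:5  d4:3  d5:4  d6:4  d7:4  d8:3  d9:3 — peak 5.

5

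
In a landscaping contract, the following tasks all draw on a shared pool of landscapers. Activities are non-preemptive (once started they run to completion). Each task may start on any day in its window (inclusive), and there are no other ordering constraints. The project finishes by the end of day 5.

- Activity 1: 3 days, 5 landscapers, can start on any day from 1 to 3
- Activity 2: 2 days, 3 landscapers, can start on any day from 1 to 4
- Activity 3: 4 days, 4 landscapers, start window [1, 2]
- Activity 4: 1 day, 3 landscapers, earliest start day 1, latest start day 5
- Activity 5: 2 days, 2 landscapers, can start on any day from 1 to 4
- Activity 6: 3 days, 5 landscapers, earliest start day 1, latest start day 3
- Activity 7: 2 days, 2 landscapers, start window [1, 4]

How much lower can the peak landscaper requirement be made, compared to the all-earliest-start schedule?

Early-start peak: d1:24  d2:21  d3:14  d4:4  d5:0 ⇒ 24.
Leveled (Activity 1@1, Activity 2@1, Activity 3@1, Activity 4@4, Activity 5@1, Activity 6@3, Activity 7@4): d1:14  d2:14  d3:14  d4:14  d5:7 ⇒ 14.
Reduction 24 − 14 = 10.

10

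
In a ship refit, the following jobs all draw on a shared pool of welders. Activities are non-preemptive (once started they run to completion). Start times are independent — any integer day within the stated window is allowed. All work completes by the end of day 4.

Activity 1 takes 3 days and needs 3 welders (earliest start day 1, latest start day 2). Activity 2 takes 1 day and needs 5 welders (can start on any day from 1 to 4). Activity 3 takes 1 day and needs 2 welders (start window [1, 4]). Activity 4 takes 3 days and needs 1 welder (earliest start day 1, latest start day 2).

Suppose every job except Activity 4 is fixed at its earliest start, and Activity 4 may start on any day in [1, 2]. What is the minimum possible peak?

Activity 4@1: d1:11  d2:4  d3:4  d4:0 → peak 11
Activity 4@2: d1:10  d2:4  d3:4  d4:1 → peak 10
Best is Activity 4@2, peak 10.

10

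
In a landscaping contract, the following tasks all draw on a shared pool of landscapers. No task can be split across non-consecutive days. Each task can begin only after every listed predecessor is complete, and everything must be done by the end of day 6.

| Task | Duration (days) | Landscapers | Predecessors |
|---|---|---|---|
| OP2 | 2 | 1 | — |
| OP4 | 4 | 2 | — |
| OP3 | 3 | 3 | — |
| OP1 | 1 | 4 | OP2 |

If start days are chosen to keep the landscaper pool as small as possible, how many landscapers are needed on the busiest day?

Early-start (OP2@1, OP4@1, OP3@1, OP1@3) gives peak 9: d1:6  d2:6  d3:9  d4:2  d5:0  d6:0.
Shift OP3→3, OP1→6.
Schedule OP2@1, OP4@1, OP3@3, OP1@6: d1:3  d2:3  d3:5  d4:5  d5:3  d6:4 — peak 5.

5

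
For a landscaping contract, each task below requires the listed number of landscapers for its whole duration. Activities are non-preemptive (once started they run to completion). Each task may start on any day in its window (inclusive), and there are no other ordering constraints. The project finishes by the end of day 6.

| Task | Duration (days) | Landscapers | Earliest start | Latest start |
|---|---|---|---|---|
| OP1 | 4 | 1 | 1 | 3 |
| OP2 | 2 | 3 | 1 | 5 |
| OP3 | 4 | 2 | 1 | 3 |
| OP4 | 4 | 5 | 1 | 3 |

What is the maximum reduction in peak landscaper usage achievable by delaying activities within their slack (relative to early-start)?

3

Early-start peak: d1:11  d2:11  d3:8  d4:8  d5:0  d6:0 ⇒ 11.
Leveled (OP1@1, OP2@1, OP3@1, OP4@3): d1:6  d2:6  d3:8  d4:8  d5:5  d6:5 ⇒ 8.
Reduction 11 − 8 = 3.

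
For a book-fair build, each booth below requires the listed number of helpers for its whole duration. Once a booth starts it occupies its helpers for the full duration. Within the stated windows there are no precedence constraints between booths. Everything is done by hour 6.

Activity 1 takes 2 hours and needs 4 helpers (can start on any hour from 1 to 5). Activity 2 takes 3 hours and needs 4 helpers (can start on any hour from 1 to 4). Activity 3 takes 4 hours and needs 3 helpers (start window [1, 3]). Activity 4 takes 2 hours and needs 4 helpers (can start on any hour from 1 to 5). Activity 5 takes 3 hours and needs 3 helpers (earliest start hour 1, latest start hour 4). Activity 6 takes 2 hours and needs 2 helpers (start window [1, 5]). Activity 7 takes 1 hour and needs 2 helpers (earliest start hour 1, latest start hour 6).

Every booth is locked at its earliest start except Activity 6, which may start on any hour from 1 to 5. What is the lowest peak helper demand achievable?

20

Activity 6@1: h1:22  h2:20  h3:10  h4:3  h5:0  h6:0 → peak 22
Activity 6@2: h1:20  h2:20  h3:12  h4:3  h5:0  h6:0 → peak 20
Activity 6@3: h1:20  h2:18  h3:12  h4:5  h5:0  h6:0 → peak 20
Activity 6@4: h1:20  h2:18  h3:10  h4:5  h5:2  h6:0 → peak 20
Activity 6@5: h1:20  h2:18  h3:10  h4:3  h5:2  h6:2 → peak 20
Best is Activity 6@2, peak 20.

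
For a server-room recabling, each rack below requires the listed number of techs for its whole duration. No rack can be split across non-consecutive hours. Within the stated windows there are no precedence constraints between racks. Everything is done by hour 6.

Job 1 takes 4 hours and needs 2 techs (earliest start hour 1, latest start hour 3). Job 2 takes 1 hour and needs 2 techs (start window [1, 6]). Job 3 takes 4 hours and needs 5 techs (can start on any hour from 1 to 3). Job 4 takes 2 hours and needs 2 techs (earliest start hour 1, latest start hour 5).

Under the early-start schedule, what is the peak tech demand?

Early-start schedule: Job 1@1, Job 2@1, Job 3@1, Job 4@1.
Load per hour: hour 1: 11, hour 2: 9, hour 3: 7, hour 4: 7, hour 5: 0, hour 6: 0.
Peak is 11.

11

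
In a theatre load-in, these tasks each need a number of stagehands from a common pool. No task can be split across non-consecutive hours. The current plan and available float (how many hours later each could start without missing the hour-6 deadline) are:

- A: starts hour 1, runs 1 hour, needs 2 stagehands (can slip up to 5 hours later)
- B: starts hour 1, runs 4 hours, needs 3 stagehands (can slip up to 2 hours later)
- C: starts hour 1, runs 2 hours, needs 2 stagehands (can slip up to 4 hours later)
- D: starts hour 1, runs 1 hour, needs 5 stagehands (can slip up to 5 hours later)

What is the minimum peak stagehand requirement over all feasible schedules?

5

Early-start (A@1, B@1, C@1, D@1) gives peak 12: h1:12  h2:5  h3:3  h4:3  h5:0  h6:0.
Shift C→2, D→5.
Schedule A@1, B@1, C@2, D@5: h1:5  h2:5  h3:5  h4:3  h5:5  h6:0 — peak 5.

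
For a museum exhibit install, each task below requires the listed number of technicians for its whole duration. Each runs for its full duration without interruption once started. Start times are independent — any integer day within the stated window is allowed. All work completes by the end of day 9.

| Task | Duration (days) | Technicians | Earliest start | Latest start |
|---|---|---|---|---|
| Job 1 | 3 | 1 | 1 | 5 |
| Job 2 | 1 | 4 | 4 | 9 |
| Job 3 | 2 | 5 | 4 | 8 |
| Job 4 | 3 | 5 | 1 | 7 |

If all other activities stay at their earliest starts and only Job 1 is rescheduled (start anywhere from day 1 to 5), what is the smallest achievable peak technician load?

9

Job 1@1: d1:6  d2:6  d3:6  d4:9  d5:5  d6:0  d7:0  d8:0  d9:0 → peak 9
Job 1@2: d1:5  d2:6  d3:6  d4:10  d5:5  d6:0  d7:0  d8:0  d9:0 → peak 10
Job 1@3: d1:5  d2:5  d3:6  d4:10  d5:6  d6:0  d7:0  d8:0  d9:0 → peak 10
Job 1@4: d1:5  d2:5  d3:5  d4:10  d5:6  d6:1  d7:0  d8:0  d9:0 → peak 10
Job 1@5: d1:5  d2:5  d3:5  d4:9  d5:6  d6:1  d7:1  d8:0  d9:0 → peak 9
Best is Job 1@1, peak 9.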